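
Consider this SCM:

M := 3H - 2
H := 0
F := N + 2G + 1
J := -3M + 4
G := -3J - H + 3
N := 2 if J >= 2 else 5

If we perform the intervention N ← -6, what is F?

The intervention breaks the incoming arrows to N: N := 2 if J >= 2 else 5 no longer applies, and N = -6.
M = 3H - 2  [with H=0]  = -2
J = -3M + 4  [with M=-2]  = 10
G = -3J - H + 3  [with J=10, H=0]  = -27
F = N + 2G + 1  [with N=-6, G=-27]  = -59

-59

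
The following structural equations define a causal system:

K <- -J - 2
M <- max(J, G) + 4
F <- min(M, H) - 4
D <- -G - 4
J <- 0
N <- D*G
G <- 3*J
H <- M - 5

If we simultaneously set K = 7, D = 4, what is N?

Setting K = 7, D = 4 by intervention discards those variables' equations.
G = 3*J  [with J=0]  = 0
N = D*G  [with D=4, G=0]  = 0

0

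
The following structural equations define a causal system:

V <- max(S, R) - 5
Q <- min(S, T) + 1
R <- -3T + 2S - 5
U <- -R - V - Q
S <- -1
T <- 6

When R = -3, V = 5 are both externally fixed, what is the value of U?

-2

The joint intervention fixes R = -3, V = 5, removing each variable's own equation.
Q = min(S, T) + 1  [with S=-1, T=6]  = 0
U = -R - V - Q  [with R=-3, V=5, Q=0]  = -2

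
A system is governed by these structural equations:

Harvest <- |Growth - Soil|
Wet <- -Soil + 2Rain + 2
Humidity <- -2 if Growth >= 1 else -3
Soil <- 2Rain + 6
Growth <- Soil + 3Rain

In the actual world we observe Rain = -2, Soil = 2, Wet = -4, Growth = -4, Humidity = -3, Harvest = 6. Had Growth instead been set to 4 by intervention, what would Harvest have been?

2

Under do(Growth=4), the mechanism Growth <- Soil + 3Rain is discarded; Growth is fixed at 4.
Soil = 2Rain + 6  [with Rain=-2]  = 2
Harvest = |Growth - Soil|  [with Growth=4, Soil=2]  = 2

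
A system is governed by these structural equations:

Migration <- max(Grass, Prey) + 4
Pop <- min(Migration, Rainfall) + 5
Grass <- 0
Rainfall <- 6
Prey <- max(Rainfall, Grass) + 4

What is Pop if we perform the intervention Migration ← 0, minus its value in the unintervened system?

Intervening sets Migration = 0 and removes its equation (Migration <- max(Grass, Prey) + 4).
Pop = min(Migration, Rainfall) + 5  [with Migration=0, Rainfall=6]  = 5
Without intervention: Prey = max(Rainfall, Grass) + 4  [with Rainfall=6, Grass=0]  = 10; Migration = max(Grass, Prey) + 4  [with Grass=0, Prey=10]  = 14; Pop = min(Migration, Rainfall) + 5  [with Migration=14, Rainfall=6]  = 11.
Change = 5 − 11 = -6.

-6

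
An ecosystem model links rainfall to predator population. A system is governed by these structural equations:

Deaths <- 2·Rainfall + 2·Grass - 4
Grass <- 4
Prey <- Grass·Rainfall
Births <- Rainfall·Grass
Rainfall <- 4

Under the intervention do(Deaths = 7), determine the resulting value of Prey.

do(Deaths=7) replaces the equation Deaths <- 2·Rainfall + 2·Grass - 4 with the constant Deaths = 7.
Prey is not downstream of the intervention, so its value is determined by the original equations.
Prey = Grass·Rainfall  [with Grass=4, Rainfall=4]  = 16

16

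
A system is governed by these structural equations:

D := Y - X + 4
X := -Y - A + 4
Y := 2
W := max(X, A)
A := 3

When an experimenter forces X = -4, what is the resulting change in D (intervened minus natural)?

3

The intervention breaks the incoming arrows to X: X := -Y - A + 4 no longer applies, and X = -4.
D = Y - X + 4  [with Y=2, X=-4]  = 10
Without intervention: X = -Y - A + 4  [with Y=2, A=3]  = -1; D = Y - X + 4  [with Y=2, X=-1]  = 7.
Change = 10 − 7 = 3.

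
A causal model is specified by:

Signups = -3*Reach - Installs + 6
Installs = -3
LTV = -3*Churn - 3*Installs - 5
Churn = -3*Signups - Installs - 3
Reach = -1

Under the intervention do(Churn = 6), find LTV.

Intervening sets Churn = 6 and removes its equation (Churn = -3*Signups - Installs - 3).
LTV = -3*Churn - 3*Installs - 5  [with Churn=6, Installs=-3]  = -14

-14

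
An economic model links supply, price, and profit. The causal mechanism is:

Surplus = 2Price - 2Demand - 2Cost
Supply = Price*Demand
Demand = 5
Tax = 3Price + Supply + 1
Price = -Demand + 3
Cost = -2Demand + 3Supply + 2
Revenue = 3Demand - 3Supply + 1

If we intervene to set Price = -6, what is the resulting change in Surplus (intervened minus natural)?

112

Under do(Price=-6), the mechanism Price = -Demand + 3 is discarded; Price is fixed at -6.
Supply = Price*Demand  [with Price=-6, Demand=5]  = -30
Cost = -2Demand + 3Supply + 2  [with Demand=5, Supply=-30]  = -98
Surplus = 2Price - 2Demand - 2Cost  [with Price=-6, Demand=5, Cost=-98]  = 174
Without intervention: Price = -Demand + 3  [with Demand=5]  = -2; Supply = Price*Demand  [with Price=-2, Demand=5]  = -10; Cost = -2Demand + 3Supply + 2  [with Demand=5, Supply=-10]  = -38; Surplus = 2Price - 2Demand - 2Cost  [with Price=-2, Demand=5, Cost=-38]  = 62.
Change = 174 − 62 = 112.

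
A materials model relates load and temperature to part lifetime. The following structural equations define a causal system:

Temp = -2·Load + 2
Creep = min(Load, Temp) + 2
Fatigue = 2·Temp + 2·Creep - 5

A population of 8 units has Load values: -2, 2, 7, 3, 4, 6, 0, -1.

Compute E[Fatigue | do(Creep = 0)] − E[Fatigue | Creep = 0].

Under do(Creep=0), Creep's equation is replaced by Creep=0 for every unit. Per-unit Fatigue: 7, -9, -29, -13, -17, -25, -1, 3. Mean = -10.5.
Conditioning on Creep=0 selects the 2 unit(s) with Load ∈ {-2, 2}. Their Fatigue values: 7, -9. Mean = -1.
Difference = -10.5 − (-1) = -9.5.

-9.5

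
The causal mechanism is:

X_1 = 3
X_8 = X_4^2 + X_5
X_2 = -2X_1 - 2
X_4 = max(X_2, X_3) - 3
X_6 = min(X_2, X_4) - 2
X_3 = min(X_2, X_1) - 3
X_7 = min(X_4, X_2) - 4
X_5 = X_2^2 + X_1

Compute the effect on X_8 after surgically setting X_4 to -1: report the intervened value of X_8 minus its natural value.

-120

do(X_4=-1) replaces the equation X_4 = max(X_2, X_3) - 3 with the constant X_4 = -1.
X_2 = -2X_1 - 2  [with X_1=3]  = -8
X_5 = X_2^2 + X_1  [with X_2=-8, X_1=3]  = 67
X_8 = X_4^2 + X_5  [with X_4=-1, X_5=67]  = 68
Without intervention: X_2 = -2X_1 - 2  [with X_1=3]  = -8; X_3 = min(X_2, X_1) - 3  [with X_2=-8, X_1=3]  = -11; X_4 = max(X_2, X_3) - 3  [with X_2=-8, X_3=-11]  = -11; X_5 = X_2^2 + X_1  [with X_2=-8, X_1=3]  = 67; X_8 = X_4^2 + X_5  [with X_4=-11, X_5=67]  = 188.
Change = 68 − 188 = -120.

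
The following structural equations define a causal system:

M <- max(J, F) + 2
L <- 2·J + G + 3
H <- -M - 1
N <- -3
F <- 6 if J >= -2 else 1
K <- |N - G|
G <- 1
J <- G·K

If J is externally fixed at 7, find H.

do(J=7) replaces the equation J <- G·K with the constant J = 7.
F = 6 if J >= -2 else 1  [with J=7]  = 6
M = max(J, F) + 2  [with J=7, F=6]  = 9
H = -M - 1  [with M=9]  = -10

-10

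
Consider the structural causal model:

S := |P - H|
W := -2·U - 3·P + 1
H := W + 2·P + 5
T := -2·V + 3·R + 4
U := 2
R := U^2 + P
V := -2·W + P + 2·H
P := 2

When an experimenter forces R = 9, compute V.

20

Intervening sets R = 9 and removes its equation (R := U^2 + P).
No directed path runs from R to V, so V keeps its natural value.
W = -2·U - 3·P + 1  [with U=2, P=2]  = -9
H = W + 2·P + 5  [with W=-9, P=2]  = 0
V = -2·W + P + 2·H  [with W=-9, P=2, H=0]  = 20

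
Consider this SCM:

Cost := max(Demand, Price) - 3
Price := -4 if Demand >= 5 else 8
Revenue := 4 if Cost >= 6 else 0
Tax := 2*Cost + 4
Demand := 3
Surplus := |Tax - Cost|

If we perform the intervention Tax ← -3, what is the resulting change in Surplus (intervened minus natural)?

The intervention breaks the incoming arrows to Tax: Tax := 2*Cost + 4 no longer applies, and Tax = -3.
Price = -4 if Demand >= 5 else 8  [with Demand=3]  = 8
Cost = max(Demand, Price) - 3  [with Demand=3, Price=8]  = 5
Surplus = |Tax - Cost|  [with Tax=-3, Cost=5]  = 8
Without intervention: Price = -4 if Demand >= 5 else 8  [with Demand=3]  = 8; Cost = max(Demand, Price) - 3  [with Demand=3, Price=8]  = 5; Tax = 2*Cost + 4  [with Cost=5]  = 14; Surplus = |Tax - Cost|  [with Tax=14, Cost=5]  = 9.
Change = 8 − 9 = -1.

-1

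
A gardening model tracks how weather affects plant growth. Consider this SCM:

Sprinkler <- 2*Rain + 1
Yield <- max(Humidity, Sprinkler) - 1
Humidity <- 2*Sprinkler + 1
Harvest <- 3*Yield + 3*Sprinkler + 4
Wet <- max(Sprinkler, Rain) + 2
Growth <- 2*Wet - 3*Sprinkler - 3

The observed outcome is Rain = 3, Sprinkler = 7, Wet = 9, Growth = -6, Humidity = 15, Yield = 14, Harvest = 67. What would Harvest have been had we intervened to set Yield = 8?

49

Intervening sets Yield = 8 and removes its equation (Yield <- max(Humidity, Sprinkler) - 1).
Sprinkler = 2*Rain + 1  [with Rain=3]  = 7
Harvest = 3*Yield + 3*Sprinkler + 4  [with Yield=8, Sprinkler=7]  = 49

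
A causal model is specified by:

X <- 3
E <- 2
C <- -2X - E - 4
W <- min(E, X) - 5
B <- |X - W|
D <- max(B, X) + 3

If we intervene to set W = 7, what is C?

Under do(W=7), the mechanism W <- min(E, X) - 5 is discarded; W is fixed at 7.
Since C is not a descendant of the intervened variable, it is unaffected.
C = -2X - E - 4  [with X=3, E=2]  = -12

-12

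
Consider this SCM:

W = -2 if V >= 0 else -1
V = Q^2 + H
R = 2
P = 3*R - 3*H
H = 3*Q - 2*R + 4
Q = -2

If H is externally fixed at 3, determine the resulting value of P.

The intervention breaks the incoming arrows to H: H = 3*Q - 2*R + 4 no longer applies, and H = 3.
P = 3*R - 3*H  [with R=2, H=3]  = -3

-3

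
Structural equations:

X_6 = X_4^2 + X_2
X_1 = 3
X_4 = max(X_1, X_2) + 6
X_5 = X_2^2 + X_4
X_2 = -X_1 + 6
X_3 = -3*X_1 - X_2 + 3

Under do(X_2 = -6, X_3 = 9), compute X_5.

Under do(X_2 = -6, X_3 = 9), each intervened variable's structural equation is replaced by its fixed value.
X_4 = max(X_1, X_2) + 6  [with X_1=3, X_2=-6]  = 9
X_5 = X_2^2 + X_4  [with X_2=-6, X_4=9]  = 45

45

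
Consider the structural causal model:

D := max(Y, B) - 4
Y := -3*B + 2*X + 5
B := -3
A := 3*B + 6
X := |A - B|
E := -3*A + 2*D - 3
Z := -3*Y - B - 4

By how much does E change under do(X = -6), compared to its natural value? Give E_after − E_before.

The intervention breaks the incoming arrows to X: X := |A - B| no longer applies, and X = -6.
A = 3*B + 6  [with B=-3]  = -3
Y = -3*B + 2*X + 5  [with B=-3, X=-6]  = 2
D = max(Y, B) - 4  [with Y=2, B=-3]  = -2
E = -3*A + 2*D - 3  [with A=-3, D=-2]  = 2
Without intervention: A = 3*B + 6  [with B=-3]  = -3; X = |A - B|  [with A=-3, B=-3]  = 0; Y = -3*B + 2*X + 5  [with B=-3, X=0]  = 14; D = max(Y, B) - 4  [with Y=14, B=-3]  = 10; E = -3*A + 2*D - 3  [with A=-3, D=10]  = 26.
Change = 2 − 26 = -24.

-24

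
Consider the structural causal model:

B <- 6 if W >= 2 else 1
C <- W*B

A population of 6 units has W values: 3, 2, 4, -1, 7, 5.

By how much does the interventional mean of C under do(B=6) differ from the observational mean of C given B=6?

The intervention sets B=6 in all 6 units regardless of W. Recomputing C per unit gives 18, 12, 24, -6, 42, 30; average 20.
E[C|B=6] averages over only the 5 units with B=6 (W = 3, 2, 4, 7, 5): C = 18, 12, 24, 42, 30, mean 25.2.
Difference = 20 − 25.2 = -5.2.

-5.2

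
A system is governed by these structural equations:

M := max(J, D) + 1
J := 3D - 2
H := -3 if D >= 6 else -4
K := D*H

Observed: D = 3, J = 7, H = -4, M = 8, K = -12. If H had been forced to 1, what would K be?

do(H=1) replaces the equation H := -3 if D >= 6 else -4 with the constant H = 1.
K = D*H  [with D=3, H=1]  = 3

3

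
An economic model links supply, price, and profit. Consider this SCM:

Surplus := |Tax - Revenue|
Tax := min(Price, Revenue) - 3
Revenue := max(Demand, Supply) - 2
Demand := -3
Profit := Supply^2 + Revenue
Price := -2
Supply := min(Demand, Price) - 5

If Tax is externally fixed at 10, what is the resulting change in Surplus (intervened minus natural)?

Under do(Tax=10), the mechanism Tax := min(Price, Revenue) - 3 is discarded; Tax is fixed at 10.
Supply = min(Demand, Price) - 5  [with Demand=-3, Price=-2]  = -8
Revenue = max(Demand, Supply) - 2  [with Demand=-3, Supply=-8]  = -5
Surplus = |Tax - Revenue|  [with Tax=10, Revenue=-5]  = 15
Without intervention: Supply = min(Demand, Price) - 5  [with Demand=-3, Price=-2]  = -8; Revenue = max(Demand, Supply) - 2  [with Demand=-3, Supply=-8]  = -5; Tax = min(Price, Revenue) - 3  [with Price=-2, Revenue=-5]  = -8; Surplus = |Tax - Revenue|  [with Tax=-8, Revenue=-5]  = 3.
Change = 15 − 3 = 12.

12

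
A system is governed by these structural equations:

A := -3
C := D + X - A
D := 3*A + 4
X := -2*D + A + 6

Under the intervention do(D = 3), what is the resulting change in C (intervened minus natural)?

-8

Under do(D=3), the mechanism D := 3*A + 4 is discarded; D is fixed at 3.
X = -2*D + A + 6  [with D=3, A=-3]  = -3
C = D + X - A  [with D=3, X=-3, A=-3]  = 3
Without intervention: D = 3*A + 4  [with A=-3]  = -5; X = -2*D + A + 6  [with D=-5, A=-3]  = 13; C = D + X - A  [with D=-5, X=13, A=-3]  = 11.
Change = 3 − 11 = -8.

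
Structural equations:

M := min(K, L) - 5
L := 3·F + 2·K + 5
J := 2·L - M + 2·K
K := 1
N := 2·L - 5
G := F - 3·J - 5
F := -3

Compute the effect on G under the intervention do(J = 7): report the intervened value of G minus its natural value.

-6

The intervention breaks the incoming arrows to J: J := 2·L - M + 2·K no longer applies, and J = 7.
G = F - 3·J - 5  [with F=-3, J=7]  = -29
Without intervention: L = 3·F + 2·K + 5  [with F=-3, K=1]  = -2; M = min(K, L) - 5  [with K=1, L=-2]  = -7; J = 2·L - M + 2·K  [with L=-2, M=-7, K=1]  = 5; G = F - 3·J - 5  [with F=-3, J=5]  = -23.
Change = -29 − (-23) = -6.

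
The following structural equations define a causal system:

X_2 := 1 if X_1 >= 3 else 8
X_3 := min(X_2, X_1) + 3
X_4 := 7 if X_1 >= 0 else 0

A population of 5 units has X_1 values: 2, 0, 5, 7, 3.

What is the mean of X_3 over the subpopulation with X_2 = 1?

Observing X_2=1 restricts to units where X_2's equation naturally yields 1: X_1 ∈ {5, 7, 3}. In that subpopulation X_3 = 4, 4, 4, mean 4.

4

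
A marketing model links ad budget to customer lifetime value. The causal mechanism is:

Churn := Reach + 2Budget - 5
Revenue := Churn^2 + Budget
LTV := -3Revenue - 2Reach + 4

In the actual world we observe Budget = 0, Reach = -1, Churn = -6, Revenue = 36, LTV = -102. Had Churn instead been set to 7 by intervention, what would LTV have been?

do(Churn=7) replaces the equation Churn := Reach + 2Budget - 5 with the constant Churn = 7.
Revenue = Churn^2 + Budget  [with Churn=7, Budget=0]  = 49
LTV = -3Revenue - 2Reach + 4  [with Revenue=49, Reach=-1]  = -141

-141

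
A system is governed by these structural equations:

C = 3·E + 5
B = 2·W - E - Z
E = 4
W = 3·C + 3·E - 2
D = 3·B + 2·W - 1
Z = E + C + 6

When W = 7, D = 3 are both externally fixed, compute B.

Setting W = 7, D = 3 by intervention discards those variables' equations.
C = 3·E + 5  [with E=4]  = 17
Z = E + C + 6  [with E=4, C=17]  = 27
B = 2·W - E - Z  [with W=7, E=4, Z=27]  = -17

-17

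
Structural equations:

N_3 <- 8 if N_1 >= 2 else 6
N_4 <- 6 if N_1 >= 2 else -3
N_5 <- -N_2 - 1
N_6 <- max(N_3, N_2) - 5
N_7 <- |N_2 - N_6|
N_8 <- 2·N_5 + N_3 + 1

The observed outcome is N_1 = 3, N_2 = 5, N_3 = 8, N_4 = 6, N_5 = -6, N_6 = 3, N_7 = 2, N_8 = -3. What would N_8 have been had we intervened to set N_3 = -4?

-15

The intervention breaks the incoming arrows to N_3: N_3 <- 8 if N_1 >= 2 else 6 no longer applies, and N_3 = -4.
N_5 = -N_2 - 1  [with N_2=5]  = -6
N_8 = 2·N_5 + N_3 + 1  [with N_5=-6, N_3=-4]  = -15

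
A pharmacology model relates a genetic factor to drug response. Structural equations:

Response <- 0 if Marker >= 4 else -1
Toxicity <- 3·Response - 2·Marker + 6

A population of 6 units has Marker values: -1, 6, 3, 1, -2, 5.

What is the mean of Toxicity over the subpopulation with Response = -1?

E[Toxicity|Response=-1] averages over only the 4 units with Response=-1 (Marker = -1, 3, 1, -2): Toxicity = 5, -3, 1, 7, mean 2.5.

2.5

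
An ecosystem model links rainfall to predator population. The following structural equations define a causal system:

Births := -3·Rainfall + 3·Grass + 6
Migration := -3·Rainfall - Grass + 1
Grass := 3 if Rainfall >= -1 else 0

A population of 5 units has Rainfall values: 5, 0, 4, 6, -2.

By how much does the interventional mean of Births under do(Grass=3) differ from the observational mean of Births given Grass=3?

The intervention sets Grass=3 in all 5 units regardless of Rainfall. Recomputing Births per unit gives 0, 15, 3, -3, 21; average 7.2.
E[Births|Grass=3] averages over only the 4 units with Grass=3 (Rainfall = 5, 0, 4, 6): Births = 0, 15, 3, -3, mean 3.75.
Difference = 7.2 − 3.75 = 3.45.

3.45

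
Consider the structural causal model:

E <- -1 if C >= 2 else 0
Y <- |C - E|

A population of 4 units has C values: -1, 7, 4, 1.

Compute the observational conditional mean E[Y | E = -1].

6.5

Observing E=-1 restricts to units where E's equation naturally yields -1: C ∈ {7, 4}. In that subpopulation Y = 8, 5, mean 6.5.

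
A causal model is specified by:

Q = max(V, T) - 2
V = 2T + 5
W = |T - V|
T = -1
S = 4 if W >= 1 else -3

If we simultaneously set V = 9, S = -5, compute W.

The joint intervention fixes V = 9, S = -5, removing each variable's own equation.
W = |T - V|  [with T=-1, V=9]  = 10

10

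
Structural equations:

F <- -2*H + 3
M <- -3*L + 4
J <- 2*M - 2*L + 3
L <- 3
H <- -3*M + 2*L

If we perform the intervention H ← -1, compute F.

5

do(H=-1) replaces the equation H <- -3*M + 2*L with the constant H = -1.
F = -2*H + 3  [with H=-1]  = 5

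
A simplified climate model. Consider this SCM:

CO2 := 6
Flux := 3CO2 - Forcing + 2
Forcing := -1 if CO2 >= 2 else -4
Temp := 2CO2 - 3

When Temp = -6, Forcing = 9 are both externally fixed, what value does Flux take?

The joint intervention fixes Temp = -6, Forcing = 9, removing each variable's own equation.
Flux = 3CO2 - Forcing + 2  [with CO2=6, Forcing=9]  = 11

11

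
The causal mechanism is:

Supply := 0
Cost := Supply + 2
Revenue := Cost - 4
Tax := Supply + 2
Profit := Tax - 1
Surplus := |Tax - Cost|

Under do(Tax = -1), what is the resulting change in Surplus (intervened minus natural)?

Under do(Tax=-1), the mechanism Tax := Supply + 2 is discarded; Tax is fixed at -1.
Cost = Supply + 2  [with Supply=0]  = 2
Surplus = |Tax - Cost|  [with Tax=-1, Cost=2]  = 3
Without intervention: Cost = Supply + 2  [with Supply=0]  = 2; Tax = Supply + 2  [with Supply=0]  = 2; Surplus = |Tax - Cost|  [with Tax=2, Cost=2]  = 0.
Change = 3 − 0 = 3.

3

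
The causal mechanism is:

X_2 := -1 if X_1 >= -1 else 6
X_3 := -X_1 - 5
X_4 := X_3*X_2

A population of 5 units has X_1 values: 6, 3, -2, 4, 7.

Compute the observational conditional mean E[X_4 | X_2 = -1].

E[X_4|X_2=-1] averages over only the 4 units with X_2=-1 (X_1 = 6, 3, 4, 7): X_4 = 11, 8, 9, 12, mean 10.

10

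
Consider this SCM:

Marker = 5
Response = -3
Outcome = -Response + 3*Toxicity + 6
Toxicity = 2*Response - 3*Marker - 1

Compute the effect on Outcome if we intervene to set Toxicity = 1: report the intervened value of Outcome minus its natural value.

69

The intervention breaks the incoming arrows to Toxicity: Toxicity = 2*Response - 3*Marker - 1 no longer applies, and Toxicity = 1.
Outcome = -Response + 3*Toxicity + 6  [with Response=-3, Toxicity=1]  = 12
Without intervention: Toxicity = 2*Response - 3*Marker - 1  [with Response=-3, Marker=5]  = -22; Outcome = -Response + 3*Toxicity + 6  [with Response=-3, Toxicity=-22]  = -57.
Change = 12 − (-57) = 69.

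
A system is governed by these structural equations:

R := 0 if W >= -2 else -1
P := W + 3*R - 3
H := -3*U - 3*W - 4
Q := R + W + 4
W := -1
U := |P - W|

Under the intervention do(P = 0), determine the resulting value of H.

-4

do(P=0) replaces the equation P := W + 3*R - 3 with the constant P = 0.
U = |P - W|  [with P=0, W=-1]  = 1
H = -3*U - 3*W - 4  [with U=1, W=-1]  = -4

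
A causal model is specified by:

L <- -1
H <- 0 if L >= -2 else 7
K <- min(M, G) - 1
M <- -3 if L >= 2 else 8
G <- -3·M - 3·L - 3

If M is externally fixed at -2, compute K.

-3

do(M=-2) replaces the equation M <- -3 if L >= 2 else 8 with the constant M = -2.
G = -3·M - 3·L - 3  [with M=-2, L=-1]  = 6
K = min(M, G) - 1  [with M=-2, G=6]  = -3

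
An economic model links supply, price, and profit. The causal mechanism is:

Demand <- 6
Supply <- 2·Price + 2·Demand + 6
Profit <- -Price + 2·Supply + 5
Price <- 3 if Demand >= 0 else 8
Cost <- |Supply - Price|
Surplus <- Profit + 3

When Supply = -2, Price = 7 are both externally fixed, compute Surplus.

-3

Setting Supply = -2, Price = 7 by intervention discards those variables' equations.
Profit = -Price + 2·Supply + 5  [with Price=7, Supply=-2]  = -6
Surplus = Profit + 3  [with Profit=-6]  = -3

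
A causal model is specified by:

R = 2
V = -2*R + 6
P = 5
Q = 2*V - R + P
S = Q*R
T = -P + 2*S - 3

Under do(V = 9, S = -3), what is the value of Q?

21

The joint intervention fixes V = 9, S = -3, removing each variable's own equation.
Q = 2*V - R + P  [with V=9, R=2, P=5]  = 21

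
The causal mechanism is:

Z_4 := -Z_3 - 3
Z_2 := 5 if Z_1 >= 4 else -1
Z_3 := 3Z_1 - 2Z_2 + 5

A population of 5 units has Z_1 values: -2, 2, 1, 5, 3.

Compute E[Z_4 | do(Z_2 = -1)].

-15.4

Every unit gets Z_2=-1 under the intervention. Z_4 values become -4, -16, -13, -25, -19; E[Z_4|do(Z_2=-1)] = -15.4.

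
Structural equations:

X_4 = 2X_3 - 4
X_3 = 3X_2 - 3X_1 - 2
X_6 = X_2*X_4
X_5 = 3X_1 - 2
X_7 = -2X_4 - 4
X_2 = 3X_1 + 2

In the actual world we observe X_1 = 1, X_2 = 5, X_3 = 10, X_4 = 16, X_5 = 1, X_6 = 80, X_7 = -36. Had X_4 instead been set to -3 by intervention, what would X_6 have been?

-15

Under do(X_4=-3), the mechanism X_4 = 2X_3 - 4 is discarded; X_4 is fixed at -3.
X_2 = 3X_1 + 2  [with X_1=1]  = 5
X_6 = X_2*X_4  [with X_2=5, X_4=-3]  = -15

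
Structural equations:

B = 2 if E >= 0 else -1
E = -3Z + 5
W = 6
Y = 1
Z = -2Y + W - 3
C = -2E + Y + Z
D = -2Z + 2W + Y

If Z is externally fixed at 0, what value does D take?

13

The intervention breaks the incoming arrows to Z: Z = -2Y + W - 3 no longer applies, and Z = 0.
D = -2Z + 2W + Y  [with Z=0, W=6, Y=1]  = 13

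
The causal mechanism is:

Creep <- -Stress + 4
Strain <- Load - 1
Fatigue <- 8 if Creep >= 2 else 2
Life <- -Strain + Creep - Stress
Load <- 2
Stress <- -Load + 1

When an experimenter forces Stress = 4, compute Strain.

1

The intervention breaks the incoming arrows to Stress: Stress <- -Load + 1 no longer applies, and Stress = 4.
Since Strain is not a descendant of the intervened variable, it is unaffected.
Strain = Load - 1  [with Load=2]  = 1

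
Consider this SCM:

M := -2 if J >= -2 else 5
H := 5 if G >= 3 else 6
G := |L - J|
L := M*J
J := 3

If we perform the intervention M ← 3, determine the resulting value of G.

Under do(M=3), the mechanism M := -2 if J >= -2 else 5 is discarded; M is fixed at 3.
L = M*J  [with M=3, J=3]  = 9
G = |L - J|  [with L=9, J=3]  = 6

6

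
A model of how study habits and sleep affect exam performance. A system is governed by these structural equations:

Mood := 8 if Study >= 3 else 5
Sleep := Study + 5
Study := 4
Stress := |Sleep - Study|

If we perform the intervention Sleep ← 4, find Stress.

The intervention breaks the incoming arrows to Sleep: Sleep := Study + 5 no longer applies, and Sleep = 4.
Stress = |Sleep - Study|  [with Sleep=4, Study=4]  = 0

0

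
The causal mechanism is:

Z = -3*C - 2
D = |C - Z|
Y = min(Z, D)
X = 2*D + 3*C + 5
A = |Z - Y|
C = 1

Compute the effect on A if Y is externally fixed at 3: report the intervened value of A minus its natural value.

Intervening sets Y = 3 and removes its equation (Y = min(Z, D)).
Z = -3*C - 2  [with C=1]  = -5
A = |Z - Y|  [with Z=-5, Y=3]  = 8
Without intervention: Z = -3*C - 2  [with C=1]  = -5; D = |C - Z|  [with C=1, Z=-5]  = 6; Y = min(Z, D)  [with Z=-5, D=6]  = -5; A = |Z - Y|  [with Z=-5, Y=-5]  = 0.
Change = 8 − 0 = 8.

8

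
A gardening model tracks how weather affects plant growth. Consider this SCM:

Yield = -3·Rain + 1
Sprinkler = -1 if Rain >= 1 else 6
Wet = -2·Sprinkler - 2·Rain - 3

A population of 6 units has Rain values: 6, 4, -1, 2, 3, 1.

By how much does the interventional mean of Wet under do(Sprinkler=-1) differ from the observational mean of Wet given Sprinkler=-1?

Under do(Sprinkler=-1), Sprinkler's equation is replaced by Sprinkler=-1 for every unit. Per-unit Wet: -13, -9, 1, -5, -7, -3. Mean = -6.
Conditioning on Sprinkler=-1 selects the 5 unit(s) with Rain ∈ {6, 4, 2, 3, 1}. Their Wet values: -13, -9, -5, -7, -3. Mean = -7.4.
Difference = -6 − (-7.4) = 1.4.

1.4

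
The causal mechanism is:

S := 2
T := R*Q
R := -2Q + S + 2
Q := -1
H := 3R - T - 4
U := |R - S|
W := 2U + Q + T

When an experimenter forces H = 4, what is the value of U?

4

The intervention breaks the incoming arrows to H: H := 3R - T - 4 no longer applies, and H = 4.
U is not downstream of the intervention, so its value is determined by the original equations.
R = -2Q + S + 2  [with Q=-1, S=2]  = 6
U = |R - S|  [with R=6, S=2]  = 4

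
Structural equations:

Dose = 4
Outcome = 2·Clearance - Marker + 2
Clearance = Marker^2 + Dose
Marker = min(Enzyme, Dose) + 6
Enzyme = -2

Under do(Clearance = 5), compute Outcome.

Intervening sets Clearance = 5 and removes its equation (Clearance = Marker^2 + Dose).
Marker = min(Enzyme, Dose) + 6  [with Enzyme=-2, Dose=4]  = 4
Outcome = 2·Clearance - Marker + 2  [with Clearance=5, Marker=4]  = 8

8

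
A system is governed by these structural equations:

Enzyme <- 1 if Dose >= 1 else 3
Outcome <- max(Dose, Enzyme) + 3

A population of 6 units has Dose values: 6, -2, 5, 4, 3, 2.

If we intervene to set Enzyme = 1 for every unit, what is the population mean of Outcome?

6.5

The intervention sets Enzyme=1 in all 6 units regardless of Dose. Recomputing Outcome per unit gives 9, 4, 8, 7, 6, 5; average 6.5.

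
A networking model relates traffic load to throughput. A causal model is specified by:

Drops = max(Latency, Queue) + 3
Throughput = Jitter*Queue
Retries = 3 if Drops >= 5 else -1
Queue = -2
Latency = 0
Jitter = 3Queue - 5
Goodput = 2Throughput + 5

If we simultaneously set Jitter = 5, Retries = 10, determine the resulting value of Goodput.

-15

Setting Jitter = 5, Retries = 10 by intervention discards those variables' equations.
Throughput = Jitter*Queue  [with Jitter=5, Queue=-2]  = -10
Goodput = 2Throughput + 5  [with Throughput=-10]  = -15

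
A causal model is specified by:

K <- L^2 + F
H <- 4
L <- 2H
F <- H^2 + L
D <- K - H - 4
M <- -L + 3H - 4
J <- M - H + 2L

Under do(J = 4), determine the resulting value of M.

Under do(J=4), the mechanism J <- M - H + 2L is discarded; J is fixed at 4.
Since M is not a descendant of the intervened variable, it is unaffected.
L = 2H  [with H=4]  = 8
M = -L + 3H - 4  [with L=8, H=4]  = 0

0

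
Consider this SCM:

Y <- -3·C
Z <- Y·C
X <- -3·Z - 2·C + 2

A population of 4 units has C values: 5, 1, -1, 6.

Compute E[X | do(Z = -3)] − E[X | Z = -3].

do(Z=-3) breaks Z's dependence on C. With Z=-3 fixed, X across the units is 1, 9, 13, -1, mean 5.5.
E[X|Z=-3] averages over only the 2 units with Z=-3 (C = 1, -1): X = 9, 13, mean 11.
Difference = 5.5 − 11 = -5.5.

-5.5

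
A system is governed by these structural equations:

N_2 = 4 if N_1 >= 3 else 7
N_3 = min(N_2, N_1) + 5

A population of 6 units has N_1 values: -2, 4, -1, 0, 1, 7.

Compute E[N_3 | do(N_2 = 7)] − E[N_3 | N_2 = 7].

2

Every unit gets N_2=7 under the intervention. N_3 values become 3, 9, 4, 5, 6, 12; E[N_3|do(N_2=7)] = 6.5.
Conditioning on N_2=7 selects the 4 unit(s) with N_1 ∈ {-2, -1, 0, 1}. Their N_3 values: 3, 4, 5, 6. Mean = 4.5.
Difference = 6.5 − 4.5 = 2.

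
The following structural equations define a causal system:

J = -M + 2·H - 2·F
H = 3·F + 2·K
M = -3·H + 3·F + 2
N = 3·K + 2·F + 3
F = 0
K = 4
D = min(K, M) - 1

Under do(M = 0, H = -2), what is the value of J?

The joint intervention fixes M = 0, H = -2, removing each variable's own equation.
J = -M + 2·H - 2·F  [with M=0, H=-2, F=0]  = -4

-4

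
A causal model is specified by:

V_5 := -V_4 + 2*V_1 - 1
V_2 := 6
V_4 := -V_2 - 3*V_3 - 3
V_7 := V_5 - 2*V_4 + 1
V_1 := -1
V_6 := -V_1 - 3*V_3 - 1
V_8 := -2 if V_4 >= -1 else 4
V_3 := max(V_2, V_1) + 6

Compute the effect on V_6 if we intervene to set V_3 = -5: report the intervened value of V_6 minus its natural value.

51

The intervention breaks the incoming arrows to V_3: V_3 := max(V_2, V_1) + 6 no longer applies, and V_3 = -5.
V_6 = -V_1 - 3*V_3 - 1  [with V_1=-1, V_3=-5]  = 15
Without intervention: V_3 = max(V_2, V_1) + 6  [with V_2=6, V_1=-1]  = 12; V_6 = -V_1 - 3*V_3 - 1  [with V_1=-1, V_3=12]  = -36.
Change = 15 − (-36) = 51.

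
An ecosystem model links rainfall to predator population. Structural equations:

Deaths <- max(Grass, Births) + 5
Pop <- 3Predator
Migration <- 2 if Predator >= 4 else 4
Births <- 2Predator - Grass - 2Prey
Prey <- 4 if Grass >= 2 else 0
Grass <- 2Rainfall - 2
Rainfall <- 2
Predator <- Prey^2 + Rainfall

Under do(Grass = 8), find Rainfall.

2

Under do(Grass=8), the mechanism Grass <- 2Rainfall - 2 is discarded; Grass is fixed at 8.
Rainfall is not downstream of the intervention, so its value is determined by the original equations.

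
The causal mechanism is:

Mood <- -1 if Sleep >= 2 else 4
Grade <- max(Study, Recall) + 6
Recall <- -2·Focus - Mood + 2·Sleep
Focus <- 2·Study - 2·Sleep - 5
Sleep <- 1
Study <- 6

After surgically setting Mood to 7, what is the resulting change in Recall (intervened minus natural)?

Intervening sets Mood = 7 and removes its equation (Mood <- -1 if Sleep >= 2 else 4).
Focus = 2·Study - 2·Sleep - 5  [with Study=6, Sleep=1]  = 5
Recall = -2·Focus - Mood + 2·Sleep  [with Focus=5, Mood=7, Sleep=1]  = -15
Without intervention: Focus = 2·Study - 2·Sleep - 5  [with Study=6, Sleep=1]  = 5; Mood = -1 if Sleep >= 2 else 4  [with Sleep=1]  = 4; Recall = -2·Focus - Mood + 2·Sleep  [with Focus=5, Mood=4, Sleep=1]  = -12.
Change = -15 − (-12) = -3.

-3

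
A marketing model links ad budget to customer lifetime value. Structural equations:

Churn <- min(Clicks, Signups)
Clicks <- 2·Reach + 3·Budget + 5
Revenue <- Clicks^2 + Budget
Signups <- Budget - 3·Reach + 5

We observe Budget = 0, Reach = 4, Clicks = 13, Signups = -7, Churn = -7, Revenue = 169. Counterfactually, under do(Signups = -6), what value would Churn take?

-6

Intervening sets Signups = -6 and removes its equation (Signups <- Budget - 3·Reach + 5).
Clicks = 2·Reach + 3·Budget + 5  [with Reach=4, Budget=0]  = 13
Churn = min(Clicks, Signups)  [with Clicks=13, Signups=-6]  = -6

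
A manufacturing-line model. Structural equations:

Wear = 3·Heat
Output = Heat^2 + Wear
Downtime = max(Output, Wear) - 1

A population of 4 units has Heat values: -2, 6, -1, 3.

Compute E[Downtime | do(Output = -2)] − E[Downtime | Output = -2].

Under do(Output=-2), Output's equation is replaced by Output=-2 for every unit. Per-unit Downtime: -3, 17, -3, 8. Mean = 4.75.
E[Downtime|Output=-2] averages over only the 2 units with Output=-2 (Heat = -2, -1): Downtime = -3, -3, mean -3.
Difference = 4.75 − (-3) = 7.75.

7.75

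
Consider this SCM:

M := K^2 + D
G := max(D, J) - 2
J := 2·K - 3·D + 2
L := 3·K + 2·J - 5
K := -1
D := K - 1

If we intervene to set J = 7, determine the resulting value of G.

5

Under do(J=7), the mechanism J := 2·K - 3·D + 2 is discarded; J is fixed at 7.
D = K - 1  [with K=-1]  = -2
G = max(D, J) - 2  [with D=-2, J=7]  = 5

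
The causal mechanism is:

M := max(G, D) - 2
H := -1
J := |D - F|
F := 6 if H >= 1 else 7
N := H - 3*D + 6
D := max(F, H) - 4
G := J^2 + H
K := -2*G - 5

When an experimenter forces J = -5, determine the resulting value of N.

Under do(J=-5), the mechanism J := |D - F| is discarded; J is fixed at -5.
Since N is not a descendant of the intervened variable, it is unaffected.
F = 6 if H >= 1 else 7  [with H=-1]  = 7
D = max(F, H) - 4  [with F=7, H=-1]  = 3
N = H - 3*D + 6  [with H=-1, D=3]  = -4

-4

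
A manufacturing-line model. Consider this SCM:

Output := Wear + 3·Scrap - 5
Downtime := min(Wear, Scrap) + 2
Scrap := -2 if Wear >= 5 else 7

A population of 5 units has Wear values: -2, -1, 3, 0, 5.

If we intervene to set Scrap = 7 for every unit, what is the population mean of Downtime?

The intervention sets Scrap=7 in all 5 units regardless of Wear. Recomputing Downtime per unit gives 0, 1, 5, 2, 7; average 3.

3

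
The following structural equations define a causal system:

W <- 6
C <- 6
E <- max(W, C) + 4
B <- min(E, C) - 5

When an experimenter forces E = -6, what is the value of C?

6

Under do(E=-6), the mechanism E <- max(W, C) + 4 is discarded; E is fixed at -6.
Since C is not a descendant of the intervened variable, it is unaffected.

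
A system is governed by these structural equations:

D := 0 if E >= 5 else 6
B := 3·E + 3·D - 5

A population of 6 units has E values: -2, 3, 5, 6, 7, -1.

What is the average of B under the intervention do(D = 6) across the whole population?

do(D=6) breaks D's dependence on E. With D=6 fixed, B across the units is 7, 22, 28, 31, 34, 10, mean 22.

22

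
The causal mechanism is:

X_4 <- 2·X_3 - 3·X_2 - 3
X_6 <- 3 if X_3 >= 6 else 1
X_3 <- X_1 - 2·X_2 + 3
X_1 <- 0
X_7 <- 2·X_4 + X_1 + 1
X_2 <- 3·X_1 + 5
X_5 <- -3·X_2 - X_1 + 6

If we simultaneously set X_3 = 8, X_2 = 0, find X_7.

The joint intervention fixes X_3 = 8, X_2 = 0, removing each variable's own equation.
X_4 = 2·X_3 - 3·X_2 - 3  [with X_3=8, X_2=0]  = 13
X_7 = 2·X_4 + X_1 + 1  [with X_4=13, X_1=0]  = 27

27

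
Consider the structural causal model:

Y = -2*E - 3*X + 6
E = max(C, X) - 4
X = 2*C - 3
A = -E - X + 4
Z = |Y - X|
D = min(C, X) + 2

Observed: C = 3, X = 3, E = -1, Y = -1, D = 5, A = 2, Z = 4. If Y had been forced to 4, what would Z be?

The intervention breaks the incoming arrows to Y: Y = -2*E - 3*X + 6 no longer applies, and Y = 4.
X = 2*C - 3  [with C=3]  = 3
Z = |Y - X|  [with Y=4, X=3]  = 1

1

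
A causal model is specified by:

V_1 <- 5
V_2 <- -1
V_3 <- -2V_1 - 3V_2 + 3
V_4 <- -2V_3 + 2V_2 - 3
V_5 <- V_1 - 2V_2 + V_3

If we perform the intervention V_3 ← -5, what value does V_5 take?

2

do(V_3=-5) replaces the equation V_3 <- -2V_1 - 3V_2 + 3 with the constant V_3 = -5.
V_5 = V_1 - 2V_2 + V_3  [with V_1=5, V_2=-1, V_3=-5]  = 2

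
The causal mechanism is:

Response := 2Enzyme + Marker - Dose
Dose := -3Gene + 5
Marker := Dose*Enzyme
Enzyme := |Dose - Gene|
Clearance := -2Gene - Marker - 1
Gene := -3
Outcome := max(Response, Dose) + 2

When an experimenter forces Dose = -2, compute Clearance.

Under do(Dose=-2), the mechanism Dose := -3Gene + 5 is discarded; Dose is fixed at -2.
Enzyme = |Dose - Gene|  [with Dose=-2, Gene=-3]  = 1
Marker = Dose*Enzyme  [with Dose=-2, Enzyme=1]  = -2
Clearance = -2Gene - Marker - 1  [with Gene=-3, Marker=-2]  = 7

7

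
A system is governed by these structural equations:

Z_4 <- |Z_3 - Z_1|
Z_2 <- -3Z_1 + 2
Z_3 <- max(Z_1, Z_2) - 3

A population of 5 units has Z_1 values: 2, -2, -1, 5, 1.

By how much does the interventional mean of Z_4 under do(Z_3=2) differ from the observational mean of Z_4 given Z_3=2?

-0.8

Every unit gets Z_3=2 under the intervention. Z_4 values become 0, 4, 3, 3, 1; E[Z_4|do(Z_3=2)] = 2.2.
E[Z_4|Z_3=2] averages over only the 2 units with Z_3=2 (Z_1 = -1, 5): Z_4 = 3, 3, mean 3.
Difference = 2.2 − 3 = -0.8.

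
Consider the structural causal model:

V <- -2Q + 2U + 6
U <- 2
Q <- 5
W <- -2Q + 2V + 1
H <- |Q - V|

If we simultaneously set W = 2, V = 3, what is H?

Under do(W = 2, V = 3), each intervened variable's structural equation is replaced by its fixed value.
H = |Q - V|  [with Q=5, V=3]  = 2

2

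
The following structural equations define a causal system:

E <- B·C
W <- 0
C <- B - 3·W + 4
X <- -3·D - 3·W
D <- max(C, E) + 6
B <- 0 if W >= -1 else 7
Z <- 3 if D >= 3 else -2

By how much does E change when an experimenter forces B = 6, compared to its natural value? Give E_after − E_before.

60

Under do(B=6), the mechanism B <- 0 if W >= -1 else 7 is discarded; B is fixed at 6.
C = B - 3·W + 4  [with B=6, W=0]  = 10
E = B·C  [with B=6, C=10]  = 60
Without intervention: B = 0 if W >= -1 else 7  [with W=0]  = 0; C = B - 3·W + 4  [with B=0, W=0]  = 4; E = B·C  [with B=0, C=4]  = 0.
Change = 60 − 0 = 60.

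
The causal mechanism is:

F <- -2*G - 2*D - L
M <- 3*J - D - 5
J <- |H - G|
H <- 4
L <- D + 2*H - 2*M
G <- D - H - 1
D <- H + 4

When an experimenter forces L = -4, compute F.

Intervening sets L = -4 and removes its equation (L <- D + 2*H - 2*M).
D = H + 4  [with H=4]  = 8
G = D - H - 1  [with D=8, H=4]  = 3
F = -2*G - 2*D - L  [with G=3, D=8, L=-4]  = -18

-18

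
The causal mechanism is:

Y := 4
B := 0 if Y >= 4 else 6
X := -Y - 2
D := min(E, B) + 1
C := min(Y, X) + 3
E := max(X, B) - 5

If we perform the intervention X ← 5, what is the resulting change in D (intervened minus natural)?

5

do(X=5) replaces the equation X := -Y - 2 with the constant X = 5.
B = 0 if Y >= 4 else 6  [with Y=4]  = 0
E = max(X, B) - 5  [with X=5, B=0]  = 0
D = min(E, B) + 1  [with E=0, B=0]  = 1
Without intervention: X = -Y - 2  [with Y=4]  = -6; B = 0 if Y >= 4 else 6  [with Y=4]  = 0; E = max(X, B) - 5  [with X=-6, B=0]  = -5; D = min(E, B) + 1  [with E=-5, B=0]  = -4.
Change = 1 − (-4) = 5.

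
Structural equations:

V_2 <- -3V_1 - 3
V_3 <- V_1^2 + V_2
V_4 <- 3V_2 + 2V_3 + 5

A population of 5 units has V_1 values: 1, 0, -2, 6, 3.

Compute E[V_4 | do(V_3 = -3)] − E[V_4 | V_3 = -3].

Under do(V_3=-3), V_3's equation is replaced by V_3=-3 for every unit. Per-unit V_4: -19, -10, 8, -64, -37. Mean = -24.4.
E[V_4|V_3=-3] averages over only the 2 units with V_3=-3 (V_1 = 0, 3): V_4 = -10, -37, mean -23.5.
Difference = -24.4 − (-23.5) = -0.9.

-0.9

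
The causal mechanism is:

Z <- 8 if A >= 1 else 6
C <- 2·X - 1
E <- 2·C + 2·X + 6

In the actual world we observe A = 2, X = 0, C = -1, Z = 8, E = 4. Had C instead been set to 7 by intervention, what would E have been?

do(C=7) replaces the equation C <- 2·X - 1 with the constant C = 7.
E = 2·C + 2·X + 6  [with C=7, X=0]  = 20

20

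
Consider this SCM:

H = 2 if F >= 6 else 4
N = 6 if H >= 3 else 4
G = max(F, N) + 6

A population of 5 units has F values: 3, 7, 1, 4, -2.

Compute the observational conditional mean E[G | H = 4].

12

E[G|H=4] averages over only the 4 units with H=4 (F = 3, 1, 4, -2): G = 12, 12, 12, 12, mean 12.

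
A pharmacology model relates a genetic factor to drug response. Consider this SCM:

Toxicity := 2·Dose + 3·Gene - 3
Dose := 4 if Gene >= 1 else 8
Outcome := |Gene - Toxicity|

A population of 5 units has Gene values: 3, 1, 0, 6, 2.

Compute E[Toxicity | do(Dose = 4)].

12.2

The intervention sets Dose=4 in all 5 units regardless of Gene. Recomputing Toxicity per unit gives 14, 8, 5, 23, 11; average 12.2.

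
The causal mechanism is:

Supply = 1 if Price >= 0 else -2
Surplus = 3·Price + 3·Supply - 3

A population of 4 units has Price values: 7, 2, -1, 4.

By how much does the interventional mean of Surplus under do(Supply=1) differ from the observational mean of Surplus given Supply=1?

Every unit gets Supply=1 under the intervention. Surplus values become 21, 6, -3, 12; E[Surplus|do(Supply=1)] = 9.
Conditioning on Supply=1 selects the 3 unit(s) with Price ∈ {7, 2, 4}. Their Surplus values: 21, 6, 12. Mean = 13.
Difference = 9 − 13 = -4.

-4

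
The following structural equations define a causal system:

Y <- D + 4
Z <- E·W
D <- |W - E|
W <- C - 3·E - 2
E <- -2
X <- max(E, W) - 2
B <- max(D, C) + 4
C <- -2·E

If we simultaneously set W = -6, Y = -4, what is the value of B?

8

Setting W = -6, Y = -4 by intervention discards those variables' equations.
C = -2·E  [with E=-2]  = 4
D = |W - E|  [with W=-6, E=-2]  = 4
B = max(D, C) + 4  [with D=4, C=4]  = 8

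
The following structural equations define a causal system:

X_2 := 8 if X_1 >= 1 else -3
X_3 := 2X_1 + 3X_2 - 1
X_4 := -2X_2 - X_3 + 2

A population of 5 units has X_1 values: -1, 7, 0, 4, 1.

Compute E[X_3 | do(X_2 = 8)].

27.4

do(X_2=8) breaks X_2's dependence on X_1. With X_2=8 fixed, X_3 across the units is 21, 37, 23, 31, 25, mean 27.4.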